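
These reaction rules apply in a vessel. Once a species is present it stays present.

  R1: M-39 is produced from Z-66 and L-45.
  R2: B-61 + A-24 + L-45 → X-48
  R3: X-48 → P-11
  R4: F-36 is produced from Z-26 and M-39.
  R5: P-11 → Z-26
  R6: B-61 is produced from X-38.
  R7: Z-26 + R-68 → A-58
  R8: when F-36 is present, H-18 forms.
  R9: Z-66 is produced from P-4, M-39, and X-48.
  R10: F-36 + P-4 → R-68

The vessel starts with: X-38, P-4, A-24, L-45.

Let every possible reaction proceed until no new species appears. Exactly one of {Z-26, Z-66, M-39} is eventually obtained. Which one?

Z-26

X-38 present → B-61 forms (R6).
B-61, A-24, and L-45 present → X-48 forms (R2).
X-48 present → P-11 forms (R3).
P-11 present → Z-26 forms (R5).
M-39 would need Z-66 and L-45 (R1), but Z-66 never forms. Z-66 would need P-4, M-39, and X-48 (R9), but M-39 never forms.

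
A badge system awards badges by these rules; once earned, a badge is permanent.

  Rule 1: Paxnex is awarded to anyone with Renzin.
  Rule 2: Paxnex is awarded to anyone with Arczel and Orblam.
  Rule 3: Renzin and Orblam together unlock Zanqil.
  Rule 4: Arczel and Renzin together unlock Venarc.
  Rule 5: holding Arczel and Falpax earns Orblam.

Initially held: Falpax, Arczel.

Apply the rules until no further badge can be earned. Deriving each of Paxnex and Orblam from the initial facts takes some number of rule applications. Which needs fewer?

Orblam

Orblam: With Arczel and Falpax, Orblam is earned (Rule 5). [1 rule application]
Paxnex: With Arczel and Falpax, Orblam is earned (Rule 5). With Arczel and Orblam, Paxnex is earned (Rule 2). [2 rule applications]
Orblam needs fewer.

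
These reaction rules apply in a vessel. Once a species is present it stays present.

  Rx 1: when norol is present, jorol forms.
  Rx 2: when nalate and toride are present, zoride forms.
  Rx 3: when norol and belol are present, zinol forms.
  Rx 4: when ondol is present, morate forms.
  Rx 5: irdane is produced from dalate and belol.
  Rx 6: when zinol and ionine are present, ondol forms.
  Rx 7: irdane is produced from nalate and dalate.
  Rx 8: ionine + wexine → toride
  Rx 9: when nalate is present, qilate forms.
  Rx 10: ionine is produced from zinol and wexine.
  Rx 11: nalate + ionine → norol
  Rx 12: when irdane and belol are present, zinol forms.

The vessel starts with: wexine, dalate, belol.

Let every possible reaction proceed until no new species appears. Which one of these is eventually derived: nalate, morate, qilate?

dalate and belol present → irdane forms (Rx 5).
irdane and belol present → zinol forms (Rx 12).
zinol and wexine present → ionine forms (Rx 10).
zinol and ionine present → ondol forms (Rx 6).
ondol present → morate forms (Rx 4).
qilate would need nalate (Rx 9), but nalate never forms. No rule produces nalate, and it is not given.

morate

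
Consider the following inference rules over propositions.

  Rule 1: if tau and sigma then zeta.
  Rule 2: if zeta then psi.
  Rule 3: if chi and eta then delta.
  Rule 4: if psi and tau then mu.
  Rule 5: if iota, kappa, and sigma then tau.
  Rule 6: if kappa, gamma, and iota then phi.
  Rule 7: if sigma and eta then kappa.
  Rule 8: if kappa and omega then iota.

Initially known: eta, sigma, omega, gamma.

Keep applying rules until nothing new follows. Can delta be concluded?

delta would need chi and eta (Rule 3), but chi is never established.

No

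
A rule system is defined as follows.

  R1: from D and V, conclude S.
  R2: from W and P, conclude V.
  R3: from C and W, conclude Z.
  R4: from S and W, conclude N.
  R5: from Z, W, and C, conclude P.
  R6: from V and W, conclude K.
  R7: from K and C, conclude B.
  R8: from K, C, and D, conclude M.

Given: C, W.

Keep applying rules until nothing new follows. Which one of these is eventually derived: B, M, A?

From C and W, R3 gives Z.
From Z, W, and C, R5 gives P.
W and P hold, so V follows (R2).
From V and W, R6 gives K.
K and C hold, so B follows (R7).
M would need K, C, and D (R8), but D is never established. No rule produces A, and it is not given.

B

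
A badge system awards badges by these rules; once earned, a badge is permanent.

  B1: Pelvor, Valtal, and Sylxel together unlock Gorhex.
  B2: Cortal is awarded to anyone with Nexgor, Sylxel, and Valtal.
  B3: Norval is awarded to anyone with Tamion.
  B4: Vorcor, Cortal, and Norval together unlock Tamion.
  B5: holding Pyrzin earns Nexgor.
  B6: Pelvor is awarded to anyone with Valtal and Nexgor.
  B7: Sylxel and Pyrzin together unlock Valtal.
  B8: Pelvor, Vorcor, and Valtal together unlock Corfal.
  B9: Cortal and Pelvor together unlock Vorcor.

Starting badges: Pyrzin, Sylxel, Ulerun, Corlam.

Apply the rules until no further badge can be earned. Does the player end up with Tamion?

Tamion would need Vorcor, Cortal, and Norval (B4), but Norval is never earned.

No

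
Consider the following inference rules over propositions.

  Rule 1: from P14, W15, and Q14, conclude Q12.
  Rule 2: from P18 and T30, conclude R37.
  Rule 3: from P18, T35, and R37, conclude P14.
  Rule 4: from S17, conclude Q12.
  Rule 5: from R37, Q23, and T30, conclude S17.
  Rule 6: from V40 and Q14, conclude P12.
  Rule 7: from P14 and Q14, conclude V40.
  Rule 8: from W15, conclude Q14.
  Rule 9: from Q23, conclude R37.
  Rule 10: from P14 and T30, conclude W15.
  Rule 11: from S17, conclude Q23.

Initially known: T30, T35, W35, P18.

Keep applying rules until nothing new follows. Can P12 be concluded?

Yes

From P18 and T30, Rule 2 gives R37.
P18, T35, and R37 hold, so P14 follows (Rule 3).
From P14 and T30, Rule 10 gives W15.
W15 holds, so Q14 follows (Rule 8).
P14 and Q14 hold, so V40 follows (Rule 7).
V40 and Q14 hold, so P12 follows (Rule 6).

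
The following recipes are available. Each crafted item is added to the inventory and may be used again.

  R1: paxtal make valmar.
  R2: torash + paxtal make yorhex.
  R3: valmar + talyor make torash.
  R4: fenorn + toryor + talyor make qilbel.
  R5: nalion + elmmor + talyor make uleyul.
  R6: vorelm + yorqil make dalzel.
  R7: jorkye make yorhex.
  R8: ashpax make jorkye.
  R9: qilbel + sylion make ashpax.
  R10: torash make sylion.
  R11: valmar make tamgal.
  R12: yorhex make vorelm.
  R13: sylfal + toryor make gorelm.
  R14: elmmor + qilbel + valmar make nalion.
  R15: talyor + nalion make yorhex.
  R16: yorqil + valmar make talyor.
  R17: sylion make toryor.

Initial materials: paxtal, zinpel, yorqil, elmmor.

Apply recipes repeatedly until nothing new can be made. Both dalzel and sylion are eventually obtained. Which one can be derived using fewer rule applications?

sylion

sylion: paxtal → valmar (R1). yorqil + valmar → talyor (R16). Using R3, valmar and talyor make torash. torash → sylion (R10). [4 rule applications]
dalzel: Using R1, paxtal makes valmar. yorqil + valmar → talyor (R16). Using R3, valmar and talyor make torash. torash + paxtal → yorhex (R2). yorhex → vorelm (R12). Using R6, vorelm and yorqil make dalzel. [6 rule applications]
sylion needs fewer.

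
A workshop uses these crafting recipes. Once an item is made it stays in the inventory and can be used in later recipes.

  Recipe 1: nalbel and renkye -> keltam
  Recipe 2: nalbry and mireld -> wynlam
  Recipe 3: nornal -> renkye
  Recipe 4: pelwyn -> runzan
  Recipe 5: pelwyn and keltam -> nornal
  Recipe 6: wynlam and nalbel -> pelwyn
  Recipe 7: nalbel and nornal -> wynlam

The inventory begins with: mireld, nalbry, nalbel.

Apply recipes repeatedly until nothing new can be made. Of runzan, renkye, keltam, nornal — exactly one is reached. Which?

Using Recipe 2, nalbry and mireld make wynlam.
wynlam and nalbel -> pelwyn (Recipe 6).
Using Recipe 4, pelwyn makes runzan.
nornal would need pelwyn and keltam (Recipe 5), but keltam is never obtained. keltam would need nalbel and renkye (Recipe 1), but renkye is never obtained. renkye would need nornal (Recipe 3), but nornal is never obtained.

runzan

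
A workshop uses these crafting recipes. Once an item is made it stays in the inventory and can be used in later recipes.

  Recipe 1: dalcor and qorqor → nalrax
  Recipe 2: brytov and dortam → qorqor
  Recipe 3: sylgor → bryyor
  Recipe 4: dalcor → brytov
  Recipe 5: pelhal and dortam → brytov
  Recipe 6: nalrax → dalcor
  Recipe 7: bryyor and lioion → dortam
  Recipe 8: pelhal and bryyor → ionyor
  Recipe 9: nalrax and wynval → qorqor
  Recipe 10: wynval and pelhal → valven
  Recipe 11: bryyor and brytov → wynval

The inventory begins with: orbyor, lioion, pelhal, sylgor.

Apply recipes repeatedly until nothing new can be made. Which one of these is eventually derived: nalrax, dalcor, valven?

Using Recipe 3, sylgor makes bryyor.
bryyor and lioion → dortam (Recipe 7).
pelhal and dortam → brytov (Recipe 5).
Using Recipe 11, bryyor and brytov make wynval.
Using Recipe 10, wynval and pelhal make valven.
dalcor would need nalrax (Recipe 6), but nalrax is never obtained. nalrax would need dalcor and qorqor (Recipe 1), but dalcor is never obtained.

valven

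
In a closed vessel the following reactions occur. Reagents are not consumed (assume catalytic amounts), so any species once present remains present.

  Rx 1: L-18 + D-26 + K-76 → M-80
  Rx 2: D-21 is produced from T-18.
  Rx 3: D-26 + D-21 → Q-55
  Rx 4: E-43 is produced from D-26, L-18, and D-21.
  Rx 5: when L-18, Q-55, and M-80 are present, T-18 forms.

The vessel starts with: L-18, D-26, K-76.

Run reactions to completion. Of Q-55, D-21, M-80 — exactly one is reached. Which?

L-18, D-26, and K-76 present → M-80 forms (Rx 1).
D-21 would need T-18 (Rx 2), but T-18 never forms. Q-55 would need D-26 and D-21 (Rx 3), but D-21 never forms.

M-80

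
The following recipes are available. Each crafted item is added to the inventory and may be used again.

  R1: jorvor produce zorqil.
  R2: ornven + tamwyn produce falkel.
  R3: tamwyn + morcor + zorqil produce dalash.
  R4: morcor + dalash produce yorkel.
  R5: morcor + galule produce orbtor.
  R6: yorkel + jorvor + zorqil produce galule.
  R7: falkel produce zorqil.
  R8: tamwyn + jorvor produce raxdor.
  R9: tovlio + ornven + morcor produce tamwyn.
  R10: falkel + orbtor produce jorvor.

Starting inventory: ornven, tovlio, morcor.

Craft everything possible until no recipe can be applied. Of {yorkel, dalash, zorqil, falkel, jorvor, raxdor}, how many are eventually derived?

tovlio + ornven + morcor → tamwyn (R9).
Using R2, ornven and tamwyn make falkel.
falkel → zorqil (R7).
Using R3, tamwyn, morcor, and zorqil make dalash.
morcor + dalash → yorkel (R4).
yorkel: reached.
dalash: reached.
zorqil: reached.
falkel: reached.
jorvor would need falkel and orbtor (R10), but orbtor is never obtained.
raxdor would need tamwyn and jorvor (R8), but jorvor is never obtained.
Reached: yorkel, dalash, zorqil, and falkel — 4 of the 6.

4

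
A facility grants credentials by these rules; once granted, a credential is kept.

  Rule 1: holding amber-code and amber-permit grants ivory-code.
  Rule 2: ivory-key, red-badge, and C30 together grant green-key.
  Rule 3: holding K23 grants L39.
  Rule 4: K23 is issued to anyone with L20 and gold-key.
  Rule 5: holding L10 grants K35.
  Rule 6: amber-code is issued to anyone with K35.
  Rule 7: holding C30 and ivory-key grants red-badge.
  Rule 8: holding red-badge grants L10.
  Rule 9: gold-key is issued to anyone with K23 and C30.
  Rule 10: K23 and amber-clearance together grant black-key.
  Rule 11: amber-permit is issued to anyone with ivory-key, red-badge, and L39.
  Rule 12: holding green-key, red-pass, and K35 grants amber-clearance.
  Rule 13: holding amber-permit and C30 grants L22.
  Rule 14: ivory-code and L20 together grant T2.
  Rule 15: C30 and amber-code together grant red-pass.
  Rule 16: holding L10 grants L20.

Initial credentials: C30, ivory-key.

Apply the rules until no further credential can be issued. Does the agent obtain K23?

K23 would need L20 and gold-key (Rule 4), but gold-key is never granted.

No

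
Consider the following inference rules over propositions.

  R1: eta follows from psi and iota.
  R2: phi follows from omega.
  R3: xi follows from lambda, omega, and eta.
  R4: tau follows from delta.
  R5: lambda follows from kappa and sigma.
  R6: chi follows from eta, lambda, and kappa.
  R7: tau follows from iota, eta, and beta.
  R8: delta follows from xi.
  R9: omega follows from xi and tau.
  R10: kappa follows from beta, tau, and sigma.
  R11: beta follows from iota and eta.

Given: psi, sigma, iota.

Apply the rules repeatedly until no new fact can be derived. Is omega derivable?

omega would need xi and tau (R9), but xi is never established.

No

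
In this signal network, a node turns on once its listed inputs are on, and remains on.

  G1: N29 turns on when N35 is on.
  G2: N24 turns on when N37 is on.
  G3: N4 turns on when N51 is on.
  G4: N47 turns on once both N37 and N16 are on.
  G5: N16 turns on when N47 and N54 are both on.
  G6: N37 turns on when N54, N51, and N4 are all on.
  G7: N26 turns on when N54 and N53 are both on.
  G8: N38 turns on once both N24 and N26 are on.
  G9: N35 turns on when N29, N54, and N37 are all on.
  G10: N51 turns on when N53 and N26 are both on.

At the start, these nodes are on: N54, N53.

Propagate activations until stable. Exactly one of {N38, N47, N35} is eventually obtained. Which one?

N54 and N53 are on, so N26 turns on (G7).
G10: N53 and N26 on → N51 on.
N51 is on, so N4 turns on (G3).
N54, N51, and N4 are on, so N37 turns on (G6).
G2: N37 on → N24 on.
N24 and N26 are on, so N38 turns on (G8).
N35 would need N29, N54, and N37 (G9), but N29 never turns on. N47 would need N37 and N16 (G4), but N16 never turns on.

N38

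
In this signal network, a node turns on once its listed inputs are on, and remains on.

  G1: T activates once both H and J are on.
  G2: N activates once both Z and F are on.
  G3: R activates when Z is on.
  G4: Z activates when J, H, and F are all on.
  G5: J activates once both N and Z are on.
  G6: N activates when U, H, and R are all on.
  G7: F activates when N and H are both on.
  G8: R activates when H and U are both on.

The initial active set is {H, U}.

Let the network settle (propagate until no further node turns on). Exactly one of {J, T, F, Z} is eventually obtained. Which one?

F

G8: H and U on → R on.
G6: U, H, and R on → N on.
N and H are on, so F activates (G7).
T would need H and J (G1), but J never turns on. Z would need J, H, and F (G4), but J never turns on. J would need N and Z (G5), but Z never turns on.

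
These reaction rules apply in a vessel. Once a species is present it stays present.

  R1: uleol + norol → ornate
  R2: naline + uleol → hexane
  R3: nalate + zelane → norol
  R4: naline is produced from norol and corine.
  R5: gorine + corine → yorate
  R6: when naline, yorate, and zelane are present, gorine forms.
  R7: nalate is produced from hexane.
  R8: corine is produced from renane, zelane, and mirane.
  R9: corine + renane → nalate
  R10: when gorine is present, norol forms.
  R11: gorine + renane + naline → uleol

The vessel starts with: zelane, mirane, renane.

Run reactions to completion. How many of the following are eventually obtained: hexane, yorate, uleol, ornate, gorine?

0

hexane would need naline and uleol (R2), but uleol never forms.
yorate would need gorine and corine (R5), but gorine never forms.
uleol would need gorine, renane, and naline (R11), but gorine never forms.
ornate would need uleol and norol (R1), but uleol never forms.
gorine would need naline, yorate, and zelane (R6), but yorate never forms.
None of the 5 are reached.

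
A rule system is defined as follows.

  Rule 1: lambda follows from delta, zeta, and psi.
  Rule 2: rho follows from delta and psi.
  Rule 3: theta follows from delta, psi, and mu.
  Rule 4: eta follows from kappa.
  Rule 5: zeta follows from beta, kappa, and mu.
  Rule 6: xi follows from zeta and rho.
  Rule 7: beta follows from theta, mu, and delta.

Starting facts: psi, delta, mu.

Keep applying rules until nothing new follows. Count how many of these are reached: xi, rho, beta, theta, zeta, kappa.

3

delta and psi hold, so rho follows (Rule 2).
From delta, psi, and mu, Rule 3 gives theta.
theta, mu, and delta hold, so beta follows (Rule 7).
xi would need zeta and rho (Rule 6), but zeta is never established.
rho: reached.
beta: reached.
theta: reached.
zeta would need beta, kappa, and mu (Rule 5), but kappa is never established.
No rule produces kappa, and it is not given.
Reached: rho, beta, and theta — 3 of the 6.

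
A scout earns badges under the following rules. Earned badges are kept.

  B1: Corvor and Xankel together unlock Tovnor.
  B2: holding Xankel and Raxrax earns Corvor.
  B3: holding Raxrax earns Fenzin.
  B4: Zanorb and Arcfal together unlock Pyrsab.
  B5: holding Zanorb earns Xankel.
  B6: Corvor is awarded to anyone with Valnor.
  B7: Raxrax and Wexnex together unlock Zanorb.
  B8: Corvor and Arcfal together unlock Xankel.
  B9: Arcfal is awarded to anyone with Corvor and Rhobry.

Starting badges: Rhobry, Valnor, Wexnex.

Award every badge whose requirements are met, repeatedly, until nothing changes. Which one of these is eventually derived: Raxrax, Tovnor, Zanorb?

With Valnor, Corvor is earned (B6).
With Corvor and Rhobry, Arcfal is earned (B9).
With Corvor and Arcfal, Xankel is earned (B8).
With Corvor and Xankel, Tovnor is earned (B1).
Zanorb would need Raxrax and Wexnex (B7), but Raxrax is never earned. No rule produces Raxrax, and it is not given.

Tovnor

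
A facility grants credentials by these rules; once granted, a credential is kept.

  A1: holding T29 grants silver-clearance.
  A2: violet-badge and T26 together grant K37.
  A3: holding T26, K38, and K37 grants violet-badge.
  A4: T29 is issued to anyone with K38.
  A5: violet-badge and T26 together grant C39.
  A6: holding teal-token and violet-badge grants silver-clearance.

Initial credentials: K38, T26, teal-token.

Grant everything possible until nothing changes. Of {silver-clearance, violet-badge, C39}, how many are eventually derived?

Holding K38 grants T29 (A4).
Holding T29 grants silver-clearance (A1).
silver-clearance: reached.
violet-badge would need T26, K38, and K37 (A3), but K37 is never granted.
C39 would need violet-badge and T26 (A5), but violet-badge is never granted.
Reached: silver-clearance — 1 of the 3.

1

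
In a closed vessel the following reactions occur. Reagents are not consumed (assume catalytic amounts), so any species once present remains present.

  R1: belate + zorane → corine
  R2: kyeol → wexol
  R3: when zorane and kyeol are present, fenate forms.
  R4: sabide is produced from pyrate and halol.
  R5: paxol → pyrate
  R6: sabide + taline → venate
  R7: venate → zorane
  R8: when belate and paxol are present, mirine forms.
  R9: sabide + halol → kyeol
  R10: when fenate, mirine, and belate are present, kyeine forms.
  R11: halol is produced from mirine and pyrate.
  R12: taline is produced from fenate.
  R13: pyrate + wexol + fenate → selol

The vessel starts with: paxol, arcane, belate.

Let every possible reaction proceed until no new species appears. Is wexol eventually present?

belate and paxol present → mirine forms (R8).
paxol present → pyrate forms (R5).
mirine and pyrate present → halol forms (R11).
pyrate and halol present → sabide forms (R4).
sabide and halol present → kyeol forms (R9).
kyeol present → wexol forms (R2).

Yes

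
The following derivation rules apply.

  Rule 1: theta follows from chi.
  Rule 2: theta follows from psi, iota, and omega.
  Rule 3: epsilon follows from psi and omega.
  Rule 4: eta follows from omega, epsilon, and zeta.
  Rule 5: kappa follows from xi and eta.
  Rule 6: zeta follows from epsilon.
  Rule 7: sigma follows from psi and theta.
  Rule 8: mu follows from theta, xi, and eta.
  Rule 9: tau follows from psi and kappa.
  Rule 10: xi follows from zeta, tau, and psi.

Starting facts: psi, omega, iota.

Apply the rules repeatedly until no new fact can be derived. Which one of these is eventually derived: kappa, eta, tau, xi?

eta

From psi and omega, Rule 3 gives epsilon.
epsilon holds, so zeta follows (Rule 6).
From omega, epsilon, and zeta, Rule 4 gives eta.
xi would need zeta, tau, and psi (Rule 10), but tau is never established. kappa would need xi and eta (Rule 5), but xi is never established. tau would need psi and kappa (Rule 9), but kappa is never established.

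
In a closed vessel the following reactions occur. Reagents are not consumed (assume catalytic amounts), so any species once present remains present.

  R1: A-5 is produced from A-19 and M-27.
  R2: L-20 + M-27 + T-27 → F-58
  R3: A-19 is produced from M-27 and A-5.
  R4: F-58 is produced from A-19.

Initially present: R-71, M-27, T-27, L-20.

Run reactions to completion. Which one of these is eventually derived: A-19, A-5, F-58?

L-20, M-27, and T-27 present → F-58 forms (R2).
A-5 would need A-19 and M-27 (R1), but A-19 never forms. A-19 would need M-27 and A-5 (R3), but A-5 never forms.

F-58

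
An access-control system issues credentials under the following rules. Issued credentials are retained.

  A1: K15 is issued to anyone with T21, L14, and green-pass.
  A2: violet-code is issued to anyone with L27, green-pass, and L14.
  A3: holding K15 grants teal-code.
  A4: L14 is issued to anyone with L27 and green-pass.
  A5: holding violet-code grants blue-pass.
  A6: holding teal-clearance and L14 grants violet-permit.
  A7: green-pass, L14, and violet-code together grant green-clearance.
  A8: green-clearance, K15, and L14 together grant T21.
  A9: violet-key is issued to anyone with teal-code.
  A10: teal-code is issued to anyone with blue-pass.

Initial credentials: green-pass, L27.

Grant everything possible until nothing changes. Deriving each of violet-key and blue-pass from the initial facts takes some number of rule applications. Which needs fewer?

blue-pass

blue-pass: Holding L27 and green-pass grants L14 (A4). Holding L27, green-pass, and L14 grants violet-code (A2). Holding violet-code grants blue-pass (A5). [3 rule applications]
violet-key: Holding L27 and green-pass grants L14 (A4). Holding L27, green-pass, and L14 grants violet-code (A2). Holding violet-code grants blue-pass (A5). Holding blue-pass grants teal-code (A10). Holding teal-code grants violet-key (A9). [5 rule applications]
blue-pass needs fewer.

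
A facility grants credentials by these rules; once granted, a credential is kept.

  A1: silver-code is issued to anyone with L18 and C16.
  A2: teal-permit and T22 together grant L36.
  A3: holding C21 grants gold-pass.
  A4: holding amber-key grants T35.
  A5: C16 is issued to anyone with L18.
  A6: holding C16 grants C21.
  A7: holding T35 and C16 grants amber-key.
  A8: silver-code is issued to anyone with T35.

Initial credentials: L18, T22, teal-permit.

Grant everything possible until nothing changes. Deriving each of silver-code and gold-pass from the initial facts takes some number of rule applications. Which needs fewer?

silver-code

silver-code: Holding L18 grants C16 (A5). Holding L18 and C16 grants silver-code (A1). [2 rule applications]
gold-pass: Holding L18 grants C16 (A5). Holding C16 grants C21 (A6). Holding C21 grants gold-pass (A3). [3 rule applications]
silver-code needs fewer.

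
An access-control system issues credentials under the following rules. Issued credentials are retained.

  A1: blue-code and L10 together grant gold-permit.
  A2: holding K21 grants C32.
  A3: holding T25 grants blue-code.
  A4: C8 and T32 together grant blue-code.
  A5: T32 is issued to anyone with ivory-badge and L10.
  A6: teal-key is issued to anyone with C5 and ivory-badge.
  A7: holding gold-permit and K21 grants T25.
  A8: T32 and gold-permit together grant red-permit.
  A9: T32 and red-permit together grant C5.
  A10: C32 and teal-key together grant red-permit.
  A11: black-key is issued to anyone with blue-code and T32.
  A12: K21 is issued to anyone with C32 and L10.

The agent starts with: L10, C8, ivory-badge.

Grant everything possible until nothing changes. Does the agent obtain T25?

No

T25 would need gold-permit and K21 (A7), but K21 is never granted.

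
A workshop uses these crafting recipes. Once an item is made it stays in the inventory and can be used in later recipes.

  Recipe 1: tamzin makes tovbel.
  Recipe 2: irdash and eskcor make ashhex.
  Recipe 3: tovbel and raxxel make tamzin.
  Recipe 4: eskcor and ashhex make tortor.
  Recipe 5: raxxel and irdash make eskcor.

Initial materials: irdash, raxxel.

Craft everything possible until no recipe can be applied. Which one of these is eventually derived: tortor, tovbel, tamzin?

Using Recipe 5, raxxel and irdash make eskcor.
Using Recipe 2, irdash and eskcor make ashhex.
eskcor and ashhex → tortor (Recipe 4).
tamzin would need tovbel and raxxel (Recipe 3), but tovbel is never obtained. tovbel would need tamzin (Recipe 1), but tamzin is never obtained.

tortor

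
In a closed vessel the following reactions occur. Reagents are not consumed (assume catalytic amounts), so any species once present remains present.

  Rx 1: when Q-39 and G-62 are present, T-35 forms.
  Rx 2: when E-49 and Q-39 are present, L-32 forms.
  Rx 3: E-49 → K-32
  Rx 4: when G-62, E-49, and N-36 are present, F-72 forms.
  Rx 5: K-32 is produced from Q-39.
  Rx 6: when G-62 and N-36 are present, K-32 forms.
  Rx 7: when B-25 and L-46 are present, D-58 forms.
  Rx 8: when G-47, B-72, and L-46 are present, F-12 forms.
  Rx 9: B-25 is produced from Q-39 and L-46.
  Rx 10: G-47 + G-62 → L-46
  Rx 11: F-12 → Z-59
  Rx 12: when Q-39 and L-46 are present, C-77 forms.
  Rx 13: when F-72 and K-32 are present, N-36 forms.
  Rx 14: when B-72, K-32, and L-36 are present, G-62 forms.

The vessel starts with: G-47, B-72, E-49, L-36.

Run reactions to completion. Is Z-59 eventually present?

E-49 present → K-32 forms (Rx 3).
B-72, K-32, and L-36 present → G-62 forms (Rx 14).
G-47 and G-62 present → L-46 forms (Rx 10).
G-47, B-72, and L-46 present → F-12 forms (Rx 8).
F-12 present → Z-59 forms (Rx 11).

Yes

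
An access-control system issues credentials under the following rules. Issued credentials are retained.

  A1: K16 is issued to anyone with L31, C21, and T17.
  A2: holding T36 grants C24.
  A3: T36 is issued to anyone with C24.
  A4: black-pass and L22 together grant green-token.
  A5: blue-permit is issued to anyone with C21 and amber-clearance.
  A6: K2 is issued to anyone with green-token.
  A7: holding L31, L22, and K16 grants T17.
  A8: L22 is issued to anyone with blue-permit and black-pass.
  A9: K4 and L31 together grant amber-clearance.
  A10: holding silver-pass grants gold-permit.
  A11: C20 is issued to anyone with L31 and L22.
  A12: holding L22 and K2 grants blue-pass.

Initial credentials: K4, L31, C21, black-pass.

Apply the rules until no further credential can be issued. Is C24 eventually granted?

C24 would need T36 (A2), but T36 is never granted.

No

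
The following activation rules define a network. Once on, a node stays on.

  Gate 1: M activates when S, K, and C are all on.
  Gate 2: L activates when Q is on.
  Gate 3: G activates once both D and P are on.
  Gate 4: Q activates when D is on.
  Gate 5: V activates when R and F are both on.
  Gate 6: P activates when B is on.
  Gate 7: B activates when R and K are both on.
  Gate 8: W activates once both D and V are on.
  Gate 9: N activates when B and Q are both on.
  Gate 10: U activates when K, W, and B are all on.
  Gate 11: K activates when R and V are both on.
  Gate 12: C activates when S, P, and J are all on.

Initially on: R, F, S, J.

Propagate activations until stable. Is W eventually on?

No

W would need D and V (Gate 8), but D never turns on.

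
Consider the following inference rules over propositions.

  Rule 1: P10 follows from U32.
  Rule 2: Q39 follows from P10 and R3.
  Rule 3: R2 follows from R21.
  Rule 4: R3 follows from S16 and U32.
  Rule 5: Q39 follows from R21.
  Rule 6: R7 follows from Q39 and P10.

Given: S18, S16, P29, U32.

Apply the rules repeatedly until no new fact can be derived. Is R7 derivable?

Yes

U32 holds, so P10 follows (Rule 1).
From S16 and U32, Rule 4 gives R3.
P10 and R3 hold, so Q39 follows (Rule 2).
From Q39 and P10, Rule 6 gives R7.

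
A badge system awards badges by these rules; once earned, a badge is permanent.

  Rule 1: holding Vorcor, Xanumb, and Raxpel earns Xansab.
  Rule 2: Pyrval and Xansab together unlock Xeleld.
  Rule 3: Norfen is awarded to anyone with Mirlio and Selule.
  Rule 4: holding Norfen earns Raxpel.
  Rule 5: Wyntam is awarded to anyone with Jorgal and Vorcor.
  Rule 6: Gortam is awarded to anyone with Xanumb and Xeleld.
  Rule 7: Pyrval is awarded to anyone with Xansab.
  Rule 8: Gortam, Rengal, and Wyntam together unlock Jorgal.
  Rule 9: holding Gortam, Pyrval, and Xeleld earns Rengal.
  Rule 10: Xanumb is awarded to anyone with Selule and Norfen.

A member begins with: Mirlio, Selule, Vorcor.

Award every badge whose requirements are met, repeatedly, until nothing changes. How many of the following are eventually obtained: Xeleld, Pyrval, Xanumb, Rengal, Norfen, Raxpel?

With Mirlio and Selule, Norfen is earned (Rule 3).
With Norfen, Raxpel is earned (Rule 4).
With Selule and Norfen, Xanumb is earned (Rule 10).
With Vorcor, Xanumb, and Raxpel, Xansab is earned (Rule 1).
With Xansab, Pyrval is earned (Rule 7).
With Pyrval and Xansab, Xeleld is earned (Rule 2).
With Xanumb and Xeleld, Gortam is earned (Rule 6).
With Gortam, Pyrval, and Xeleld, Rengal is earned (Rule 9).
Xeleld: reached.
Pyrval: reached.
Xanumb: reached.
Rengal: reached.
Norfen: reached.
Raxpel: reached.
All 6 are reached.

6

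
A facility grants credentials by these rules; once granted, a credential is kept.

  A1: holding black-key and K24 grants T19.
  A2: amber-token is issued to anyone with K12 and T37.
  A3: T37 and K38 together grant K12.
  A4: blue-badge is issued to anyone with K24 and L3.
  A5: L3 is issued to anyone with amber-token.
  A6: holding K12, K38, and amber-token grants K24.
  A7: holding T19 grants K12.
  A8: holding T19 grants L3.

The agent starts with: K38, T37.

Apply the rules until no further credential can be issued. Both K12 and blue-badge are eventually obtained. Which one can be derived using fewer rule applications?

K12

K12: Holding T37 and K38 grants K12 (A3). [1 rule application]
blue-badge: Holding T37 and K38 grants K12 (A3). Holding K12 and T37 grants amber-token (A2). Holding K12, K38, and amber-token grants K24 (A6). Holding amber-token grants L3 (A5). Holding K24 and L3 grants blue-badge (A4). [5 rule applications]
K12 needs fewer.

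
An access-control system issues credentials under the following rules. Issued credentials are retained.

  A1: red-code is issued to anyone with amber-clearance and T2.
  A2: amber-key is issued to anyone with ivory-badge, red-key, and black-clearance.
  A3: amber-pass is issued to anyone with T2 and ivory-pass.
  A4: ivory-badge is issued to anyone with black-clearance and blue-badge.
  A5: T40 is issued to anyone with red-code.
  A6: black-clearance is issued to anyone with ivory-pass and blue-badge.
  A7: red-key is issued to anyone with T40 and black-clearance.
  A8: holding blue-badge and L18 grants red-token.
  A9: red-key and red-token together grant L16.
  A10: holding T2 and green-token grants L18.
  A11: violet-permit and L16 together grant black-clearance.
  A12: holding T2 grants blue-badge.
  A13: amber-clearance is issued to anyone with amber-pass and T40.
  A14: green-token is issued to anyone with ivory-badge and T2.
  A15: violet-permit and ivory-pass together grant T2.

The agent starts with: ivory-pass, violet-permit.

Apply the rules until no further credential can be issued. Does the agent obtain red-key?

red-key would need T40 and black-clearance (A7), but T40 is never granted.

No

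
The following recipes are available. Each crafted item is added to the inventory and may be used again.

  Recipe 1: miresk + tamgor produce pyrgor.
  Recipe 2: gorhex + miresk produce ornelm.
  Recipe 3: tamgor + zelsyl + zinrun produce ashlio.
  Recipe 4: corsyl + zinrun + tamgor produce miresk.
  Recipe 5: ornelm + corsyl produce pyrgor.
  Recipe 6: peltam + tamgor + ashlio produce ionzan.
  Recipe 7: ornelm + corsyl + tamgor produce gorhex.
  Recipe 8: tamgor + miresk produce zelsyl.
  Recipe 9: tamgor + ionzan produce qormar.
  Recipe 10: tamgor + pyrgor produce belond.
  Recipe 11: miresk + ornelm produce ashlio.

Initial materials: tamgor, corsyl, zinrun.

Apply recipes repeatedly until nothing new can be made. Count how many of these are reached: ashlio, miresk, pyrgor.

corsyl + zinrun + tamgor → miresk (Recipe 4).
tamgor + miresk → zelsyl (Recipe 8).
Using Recipe 1, miresk and tamgor make pyrgor.
Using Recipe 3, tamgor, zelsyl, and zinrun make ashlio.
ashlio: reached.
miresk: reached.
pyrgor: reached.
All 3 are reached.

3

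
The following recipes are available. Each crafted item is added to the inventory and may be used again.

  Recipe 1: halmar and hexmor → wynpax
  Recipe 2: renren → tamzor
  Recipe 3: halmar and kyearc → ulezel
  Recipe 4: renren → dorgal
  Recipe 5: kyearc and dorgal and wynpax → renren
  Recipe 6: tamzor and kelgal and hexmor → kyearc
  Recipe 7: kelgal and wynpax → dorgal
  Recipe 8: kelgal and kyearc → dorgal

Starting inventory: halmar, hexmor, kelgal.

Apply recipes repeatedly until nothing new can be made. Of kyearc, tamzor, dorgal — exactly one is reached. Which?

dorgal

Using Recipe 1, halmar and hexmor make wynpax.
Using Recipe 7, kelgal and wynpax make dorgal.
kyearc would need tamzor, kelgal, and hexmor (Recipe 6), but tamzor is never obtained. tamzor would need renren (Recipe 2), but renren is never obtained.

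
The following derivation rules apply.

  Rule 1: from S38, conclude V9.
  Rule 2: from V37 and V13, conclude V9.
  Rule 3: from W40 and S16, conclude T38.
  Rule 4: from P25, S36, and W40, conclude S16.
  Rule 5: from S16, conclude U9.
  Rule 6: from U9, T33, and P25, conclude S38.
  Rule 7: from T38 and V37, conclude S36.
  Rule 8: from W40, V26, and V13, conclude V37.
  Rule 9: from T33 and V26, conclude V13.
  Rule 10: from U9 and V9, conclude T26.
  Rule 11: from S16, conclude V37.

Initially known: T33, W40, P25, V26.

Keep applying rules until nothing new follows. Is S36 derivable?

No

S36 would need T38 and V37 (Rule 7), but T38 is never established.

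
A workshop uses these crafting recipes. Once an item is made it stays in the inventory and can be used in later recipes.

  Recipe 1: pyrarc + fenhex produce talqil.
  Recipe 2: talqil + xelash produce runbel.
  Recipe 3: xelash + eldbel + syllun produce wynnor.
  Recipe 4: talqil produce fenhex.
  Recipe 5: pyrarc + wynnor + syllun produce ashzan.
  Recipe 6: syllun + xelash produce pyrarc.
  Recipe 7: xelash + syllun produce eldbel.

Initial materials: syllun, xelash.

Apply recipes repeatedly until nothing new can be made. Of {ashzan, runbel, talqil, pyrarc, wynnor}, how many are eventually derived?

3

Using Recipe 7, xelash and syllun make eldbel.
syllun + xelash → pyrarc (Recipe 6).
xelash + eldbel + syllun → wynnor (Recipe 3).
pyrarc + wynnor + syllun → ashzan (Recipe 5).
ashzan: reached.
runbel would need talqil and xelash (Recipe 2), but talqil is never obtained.
talqil would need pyrarc and fenhex (Recipe 1), but fenhex is never obtained.
pyrarc: reached.
wynnor: reached.
Reached: ashzan, pyrarc, and wynnor — 3 of the 5.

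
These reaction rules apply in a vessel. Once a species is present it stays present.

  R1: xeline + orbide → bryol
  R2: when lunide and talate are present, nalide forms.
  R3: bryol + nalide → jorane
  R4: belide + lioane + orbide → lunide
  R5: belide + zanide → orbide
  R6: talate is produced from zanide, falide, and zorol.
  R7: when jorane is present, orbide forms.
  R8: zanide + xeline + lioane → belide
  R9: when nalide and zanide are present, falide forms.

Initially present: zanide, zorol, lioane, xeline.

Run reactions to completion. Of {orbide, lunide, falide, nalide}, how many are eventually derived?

2

zanide, xeline, and lioane present → belide forms (R8).
belide and zanide present → orbide forms (R5).
belide, lioane, and orbide present → lunide forms (R4).
orbide: reached.
lunide: reached.
falide would need nalide and zanide (R9), but nalide never forms.
nalide would need lunide and talate (R2), but talate never forms.
Reached: orbide and lunide — 2 of the 4.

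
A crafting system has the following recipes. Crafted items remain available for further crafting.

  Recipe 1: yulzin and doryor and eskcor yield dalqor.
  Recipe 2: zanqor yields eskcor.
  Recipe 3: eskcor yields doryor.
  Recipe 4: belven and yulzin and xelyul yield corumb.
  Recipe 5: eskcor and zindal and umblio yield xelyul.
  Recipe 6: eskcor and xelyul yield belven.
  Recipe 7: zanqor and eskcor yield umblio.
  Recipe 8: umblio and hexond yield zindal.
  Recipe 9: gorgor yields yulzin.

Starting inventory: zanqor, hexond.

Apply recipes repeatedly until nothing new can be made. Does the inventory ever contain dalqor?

No

dalqor would need yulzin, doryor, and eskcor (Recipe 1), but yulzin is never obtained.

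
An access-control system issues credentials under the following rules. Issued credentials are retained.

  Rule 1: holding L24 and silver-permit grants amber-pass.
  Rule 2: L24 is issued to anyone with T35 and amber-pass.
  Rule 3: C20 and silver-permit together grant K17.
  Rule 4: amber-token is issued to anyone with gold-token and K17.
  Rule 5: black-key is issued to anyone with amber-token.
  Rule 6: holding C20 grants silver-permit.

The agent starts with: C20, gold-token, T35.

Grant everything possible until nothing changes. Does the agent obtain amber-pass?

No

amber-pass would need L24 and silver-permit (Rule 1), but L24 is never granted.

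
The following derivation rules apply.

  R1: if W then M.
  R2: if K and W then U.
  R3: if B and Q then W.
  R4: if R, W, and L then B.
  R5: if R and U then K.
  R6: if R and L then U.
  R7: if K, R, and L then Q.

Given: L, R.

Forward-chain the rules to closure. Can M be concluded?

M would need W (R1), but W is never established.

No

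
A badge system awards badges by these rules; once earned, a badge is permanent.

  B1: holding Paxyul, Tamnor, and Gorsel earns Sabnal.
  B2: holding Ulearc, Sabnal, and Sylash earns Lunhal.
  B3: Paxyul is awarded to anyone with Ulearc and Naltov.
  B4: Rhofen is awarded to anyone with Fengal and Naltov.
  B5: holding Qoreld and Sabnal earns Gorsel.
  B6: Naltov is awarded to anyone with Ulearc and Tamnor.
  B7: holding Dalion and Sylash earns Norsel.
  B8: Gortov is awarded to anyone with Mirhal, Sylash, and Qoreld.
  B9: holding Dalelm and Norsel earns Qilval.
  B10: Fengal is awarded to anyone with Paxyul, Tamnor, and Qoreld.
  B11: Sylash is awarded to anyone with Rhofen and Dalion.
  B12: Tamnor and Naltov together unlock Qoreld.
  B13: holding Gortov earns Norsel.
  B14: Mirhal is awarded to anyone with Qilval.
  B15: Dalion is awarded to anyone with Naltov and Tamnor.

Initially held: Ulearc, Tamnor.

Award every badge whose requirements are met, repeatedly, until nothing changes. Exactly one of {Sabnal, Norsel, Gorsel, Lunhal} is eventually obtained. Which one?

With Ulearc and Tamnor, Naltov is earned (B6).
With Tamnor and Naltov, Qoreld is earned (B12).
With Naltov and Tamnor, Dalion is earned (B15).
With Ulearc and Naltov, Paxyul is earned (B3).
With Paxyul, Tamnor, and Qoreld, Fengal is earned (B10).
With Fengal and Naltov, Rhofen is earned (B4).
With Rhofen and Dalion, Sylash is earned (B11).
With Dalion and Sylash, Norsel is earned (B7).
Sabnal would need Paxyul, Tamnor, and Gorsel (B1), but Gorsel is never earned. Lunhal would need Ulearc, Sabnal, and Sylash (B2), but Sabnal is never earned. Gorsel would need Qoreld and Sabnal (B5), but Sabnal is never earned.

Norsel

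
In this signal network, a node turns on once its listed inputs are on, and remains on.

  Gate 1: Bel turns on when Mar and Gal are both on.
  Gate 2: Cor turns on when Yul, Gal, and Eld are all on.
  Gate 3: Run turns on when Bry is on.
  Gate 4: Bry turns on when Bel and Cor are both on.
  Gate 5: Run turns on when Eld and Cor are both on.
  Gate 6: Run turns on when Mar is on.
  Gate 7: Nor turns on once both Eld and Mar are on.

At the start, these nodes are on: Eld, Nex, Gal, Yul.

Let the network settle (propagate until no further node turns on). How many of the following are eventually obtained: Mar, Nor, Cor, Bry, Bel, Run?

2

Gate 2: Yul, Gal, and Eld on → Cor on.
Eld and Cor are on, so Run turns on (Gate 5).
No rule produces Mar, and it is not given.
Nor would need Eld and Mar (Gate 7), but Mar never turns on.
Cor: reached.
Bry would need Bel and Cor (Gate 4), but Bel never turns on.
Bel would need Mar and Gal (Gate 1), but Mar never turns on.
Run: reached.
Reached: Cor and Run — 2 of the 6.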